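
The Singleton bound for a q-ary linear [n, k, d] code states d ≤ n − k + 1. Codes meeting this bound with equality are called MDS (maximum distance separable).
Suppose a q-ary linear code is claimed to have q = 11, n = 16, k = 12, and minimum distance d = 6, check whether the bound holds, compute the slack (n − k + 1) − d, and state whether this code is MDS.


Singleton RHS = n − k + 1 = 5, slack = -1, bound violated (no such code; not MDS).

Singleton bound: d ≤ n − k + 1.
Here n = 16, k = 12, so n − k + 1 = 5.
Given d = 6, check d ≤ 5: NO.
Slack = (n − k + 1) − d = -1.
The slack is negative: d = 6 exceeds n − k + 1 = 5 by 1, so the Singleton bound is violated and no linear [16, 12, 6]_11 code can exist. In particular it is not MDS (MDS requires d = n − k + 1 exactly).
Description: the claimed parameters are [16, 12, 6]_11; such a code would be impossible (violates the Singleton bound).


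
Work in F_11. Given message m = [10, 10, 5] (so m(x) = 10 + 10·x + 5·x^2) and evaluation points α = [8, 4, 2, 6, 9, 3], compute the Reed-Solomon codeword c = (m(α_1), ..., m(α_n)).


c = [3, 9, 6, 8, 10, 8]

Message polynomial: m(x) = 10 + 10·x + 5·x^2 (mod 11).
For each evaluation point α_i, compute m(α_i) mod 11:
  α_1 = 8: Horner steps 5 → 6 → 3, so m(8) = 3.
  α_2 = 4: Horner steps 5 → 8 → 9, so m(4) = 9.
  α_3 = 2: Horner steps 5 → 9 → 6, so m(2) = 6.
  α_4 = 6: Horner steps 5 → 7 → 8, so m(6) = 8.
  α_5 = 9: Horner steps 5 → 0 → 10, so m(9) = 10.
  α_6 = 3: Horner steps 5 → 3 → 8, so m(3) = 8.
Codeword c = [3, 9, 6, 8, 10, 8] ∈ F_11^6.


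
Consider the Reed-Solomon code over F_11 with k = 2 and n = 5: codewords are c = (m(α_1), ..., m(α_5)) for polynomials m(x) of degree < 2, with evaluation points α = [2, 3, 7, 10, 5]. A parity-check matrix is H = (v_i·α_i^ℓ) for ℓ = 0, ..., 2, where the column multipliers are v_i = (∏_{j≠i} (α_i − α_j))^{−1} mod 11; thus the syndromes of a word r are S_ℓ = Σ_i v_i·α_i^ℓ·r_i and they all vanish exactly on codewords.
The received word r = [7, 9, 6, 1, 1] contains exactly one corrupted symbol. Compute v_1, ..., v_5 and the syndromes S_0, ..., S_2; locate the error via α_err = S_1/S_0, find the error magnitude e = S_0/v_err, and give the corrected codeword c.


S = (2, 10, 6), error at position 5, error magnitude e = 10, c = [7, 9, 6, 1, 2].

Step 1: column multipliers v_i = (∏_{j≠i}(α_i − α_j))^{−1} mod 11.
  i = 1 (α = 2): (2−3)(2−7)(2−10)(2−5) = (−1)·(−5)·(−8)·(−3) = 120 ≡ 10, so v_1 = 10^{−1} = 10 (mod 11).
  i = 2 (α = 3): (3−2)(3−7)(3−10)(3−5) = 1·(−4)·(−7)·(−2) = −56 ≡ 10, so v_2 = 10^{−1} = 10 (mod 11).
  i = 3 (α = 7): (7−2)(7−3)(7−10)(7−5) = 5·4·(−3)·2 = −120 ≡ 1, so v_3 = 1^{−1} = 1 (mod 11).
  i = 4 (α = 10): (10−2)(10−3)(10−7)(10−5) = 8·7·3·5 = 840 ≡ 4, so v_4 = 4^{−1} = 3 (mod 11).
  i = 5 (α = 5): (5−2)(5−3)(5−7)(5−10) = 3·2·(−2)·(−5) = 60 ≡ 5, so v_5 = 5^{−1} = 9 (mod 11).
  v = [10, 10, 1, 3, 9].
Step 2: syndromes of r = [7, 9, 6, 1, 1] (all sums mod 11).
  S_0 = Σ v_i r_i = 10·7 + 10·9 + 1·6 + 3·1 + 9·1 = 178 ≡ 2.
  S_1 = Σ v_i α_i r_i = 10·2·7 + 10·3·9 + 1·7·6 + 3·10·1 + 9·5·1 = 527 ≡ 10.
  α_i^2 mod 11 = [4, 9, 5, 1, 3].
  S_2 = Σ v_i α_i^2 r_i = 10·4·7 + 10·9·9 + 1·5·6 + 3·1·1 + 9·3·1 = 1150 ≡ 6.
  S = (2, 10, 6) ≠ 0, so r is not a codeword (an error is present).
Step 3: locate the error. For a single error e at position i, S_ℓ = v_i·e·α_i^ℓ, so α_err = S_1/S_0.
  S_0^{−1} = 2^{−1} = 6 (mod 11), so α_err = 10·6 = 60 ≡ 5 = α_5. Error position i = 5.
  Consistency check: S_2/S_1 = 6·10 = 60 ≡ 5 = α_err ✓ (single-error assumption holds).
Step 4: error magnitude e = S_0/v_5 = S_0·∏_{j≠5}(α_5 − α_j) = 2·5 = 10 ≡ 10 (mod 11).
Step 5: correct position 5: c_5 = r_5 − e = 1 − 10 ≡ 2 (mod 11). Hence c = [7, 9, 6, 1, 2].
  Check: interpolating c through the α_i gives m(x) = 3 + 2·x (degree < 2) with m(α_i) = c_i for every i, so c is indeed a codeword.


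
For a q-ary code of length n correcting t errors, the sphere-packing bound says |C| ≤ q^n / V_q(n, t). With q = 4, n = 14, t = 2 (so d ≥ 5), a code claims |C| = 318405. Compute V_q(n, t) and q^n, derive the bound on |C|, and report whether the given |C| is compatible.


V_q(n, t) = 862, q^n = 268435456, Hamming bound = 311410, |C| = 318405 > bound (violated).

Step 1: Compute V_q(n, t) = Σ_{j=0}^2 C(n, j) (q−1)^j.
  j = 0: C(14,0)·(3)^0 = 1·1 = 1.
  j = 1: C(14,1)·(3)^1 = 14·3 = 42.
  j = 2: C(14,2)·(3)^2 = 91·9 = 819.
  V_q(n, t) = 1 + 42 + 819 = 862.
Step 2: q^n = 4^14 = 268435456.
Step 3: Hamming bound ⌊q^n / V_q(n,t)⌋ = ⌊268435456/862⌋ = 311410.
Step 4: Compare |C| = 318405 to 311410: violated.
The claimed |C| lies above the Hamming bound, so no 4-ary code of length 14 with d ≥ 5 can have 318405 codewords.


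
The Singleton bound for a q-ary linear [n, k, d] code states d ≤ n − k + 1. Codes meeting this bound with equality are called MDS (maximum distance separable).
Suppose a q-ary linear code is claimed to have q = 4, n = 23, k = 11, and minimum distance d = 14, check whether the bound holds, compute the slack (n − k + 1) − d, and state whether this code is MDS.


Singleton RHS = n − k + 1 = 13, slack = -1, bound violated (no such code; not MDS).

Singleton bound: d ≤ n − k + 1.
Here n = 23, k = 11, so n − k + 1 = 13.
Given d = 14, check d ≤ 13: NO.
Slack = (n − k + 1) − d = -1.
The slack is negative: d = 14 exceeds n − k + 1 = 13 by 1, so the Singleton bound is violated and no linear [23, 11, 14]_4 code can exist. In particular it is not MDS (MDS requires d = n − k + 1 exactly).
Description: the claimed parameters are [23, 11, 14]_4; such a code would be impossible (violates the Singleton bound).


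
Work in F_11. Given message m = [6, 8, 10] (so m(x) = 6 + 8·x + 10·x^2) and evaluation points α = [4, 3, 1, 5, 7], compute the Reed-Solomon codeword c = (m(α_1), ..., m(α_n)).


c = [0, 10, 2, 10, 2]

Message polynomial: m(x) = 6 + 8·x + 10·x^2 (mod 11).
For each evaluation point α_i, compute m(α_i) mod 11:
  α_1 = 4: Horner steps 10 → 4 → 0, so m(4) = 0.
  α_2 = 3: Horner steps 10 → 5 → 10, so m(3) = 10.
  α_3 = 1: Horner steps 10 → 7 → 2, so m(1) = 2.
  α_4 = 5: Horner steps 10 → 3 → 10, so m(5) = 10.
  α_5 = 7: Horner steps 10 → 1 → 2, so m(7) = 2.
Codeword c = [0, 10, 2, 10, 2] ∈ F_11^5.


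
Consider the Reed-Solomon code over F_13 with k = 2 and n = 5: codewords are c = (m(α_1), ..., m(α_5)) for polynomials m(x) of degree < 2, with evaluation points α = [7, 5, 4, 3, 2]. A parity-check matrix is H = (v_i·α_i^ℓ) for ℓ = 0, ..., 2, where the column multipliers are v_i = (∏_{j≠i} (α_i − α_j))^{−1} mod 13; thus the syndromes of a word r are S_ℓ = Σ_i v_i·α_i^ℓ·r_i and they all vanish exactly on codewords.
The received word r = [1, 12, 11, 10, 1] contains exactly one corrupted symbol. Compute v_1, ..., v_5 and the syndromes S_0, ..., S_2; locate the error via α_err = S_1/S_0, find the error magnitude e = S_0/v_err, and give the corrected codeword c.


S = (11, 9, 5), error at position 5, error magnitude e = 5, c = [1, 12, 11, 10, 9].

Step 1: column multipliers v_i = (∏_{j≠i}(α_i − α_j))^{−1} mod 13.
  i = 1 (α = 7): (7−5)(7−4)(7−3)(7−2) = 2·3·4·5 = 120 ≡ 3, so v_1 = 3^{−1} = 9 (mod 13).
  i = 2 (α = 5): (5−7)(5−4)(5−3)(5−2) = (−2)·1·2·3 = −12 ≡ 1, so v_2 = 1^{−1} = 1 (mod 13).
  i = 3 (α = 4): (4−7)(4−5)(4−3)(4−2) = (−3)·(−1)·1·2 = 6 ≡ 6, so v_3 = 6^{−1} = 11 (mod 13).
  i = 4 (α = 3): (3−7)(3−5)(3−4)(3−2) = (−4)·(−2)·(−1)·1 = −8 ≡ 5, so v_4 = 5^{−1} = 8 (mod 13).
  i = 5 (α = 2): (2−7)(2−5)(2−4)(2−3) = (−5)·(−3)·(−2)·(−1) = 30 ≡ 4, so v_5 = 4^{−1} = 10 (mod 13).
  v = [9, 1, 11, 8, 10].
Step 2: syndromes of r = [1, 12, 11, 10, 1] (all sums mod 13).
  S_0 = Σ v_i r_i = 9·1 + 1·12 + 11·11 + 8·10 + 10·1 = 232 ≡ 11.
  S_1 = Σ v_i α_i r_i = 9·7·1 + 1·5·12 + 11·4·11 + 8·3·10 + 10·2·1 = 867 ≡ 9.
  α_i^2 mod 13 = [10, 12, 3, 9, 4].
  S_2 = Σ v_i α_i^2 r_i = 9·10·1 + 1·12·12 + 11·3·11 + 8·9·10 + 10·4·1 = 1357 ≡ 5.
  S = (11, 9, 5) ≠ 0, so r is not a codeword (an error is present).
Step 3: locate the error. For a single error e at position i, S_ℓ = v_i·e·α_i^ℓ, so α_err = S_1/S_0.
  S_0^{−1} = 11^{−1} = 6 (mod 13), so α_err = 9·6 = 54 ≡ 2 = α_5. Error position i = 5.
  Consistency check: S_2/S_1 = 5·3 = 15 ≡ 2 = α_err ✓ (single-error assumption holds).
Step 4: error magnitude e = S_0/v_5 = S_0·∏_{j≠5}(α_5 − α_j) = 11·4 = 44 ≡ 5 (mod 13).
Step 5: correct position 5: c_5 = r_5 − e = 1 − 5 ≡ 9 (mod 13). Hence c = [1, 12, 11, 10, 9].
  Check: interpolating c through the α_i gives m(x) = 7 + 1·x (degree < 2) with m(α_i) = c_i for every i, so c is indeed a codeword.


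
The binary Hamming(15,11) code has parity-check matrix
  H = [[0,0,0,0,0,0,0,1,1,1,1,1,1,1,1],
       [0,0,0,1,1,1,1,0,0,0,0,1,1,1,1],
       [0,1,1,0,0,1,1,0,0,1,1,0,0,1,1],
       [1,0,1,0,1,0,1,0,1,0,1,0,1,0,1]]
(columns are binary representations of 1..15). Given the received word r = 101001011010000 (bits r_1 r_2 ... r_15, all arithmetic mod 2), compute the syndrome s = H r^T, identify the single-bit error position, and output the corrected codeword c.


s = (1, 1, 1, 0)^T, error position = 14, corrected codeword c = 101001011010010

Compute s = H r^T mod 2 one row at a time:
  s_1 = 1 + 1 + 0 + 1 + 0 + 0 + 0 + 0 = 3 ≡ 1 (mod 2).
  s_2 = 0 + 0 + 1 + 0 + 0 + 0 + 0 + 0 = 1 ≡ 1 (mod 2).
  s_3 = 0 + 1 + 1 + 0 + 0 + 1 + 0 + 0 = 3 ≡ 1 (mod 2).
  s_4 = 1 + 1 + 0 + 0 + 1 + 1 + 0 + 0 = 4 ≡ 0 (mod 2).
s = (1, 1, 1, 0)^T — this equals column 14 of H (binary 1110), so error is at position 14.
Correct: flip bit 14 of r = 101001011010000 to get c = 101001011010010.


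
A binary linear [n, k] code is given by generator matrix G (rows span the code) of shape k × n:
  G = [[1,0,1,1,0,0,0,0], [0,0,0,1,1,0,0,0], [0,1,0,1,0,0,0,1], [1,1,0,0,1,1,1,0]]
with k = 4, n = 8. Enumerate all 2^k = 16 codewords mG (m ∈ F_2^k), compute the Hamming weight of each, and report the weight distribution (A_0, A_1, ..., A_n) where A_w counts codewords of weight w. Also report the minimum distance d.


Weight distribution: A_0 = 1, A_2 = 1, A_3 = 4, A_4 = 3, A_5 = 4, A_6 = 3. Minimum distance d = 2.

Enumerate all 2^4 = 16 messages m ∈ F_2^4.
For each, compute codeword c = mG in F_2^8, then tally its weight.
  m = 0000 → c = 00000000, weight = 0.
  m = 1000 → c = 10110000, weight = 3.
  m = 0100 → c = 00011000, weight = 2.
  m = 1100 → c = 10101000, weight = 3.
  m = 0010 → c = 01010001, weight = 3.
  m = 1010 → c = 11100001, weight = 4.
  m = 0110 → c = 01001001, weight = 3.
  m = 1110 → c = 11111001, weight = 6.
  m = 0001 → c = 11001110, weight = 5.
  m = 1001 → c = 01111110, weight = 6.
  m = 0101 → c = 11010110, weight = 5.
  m = 1101 → c = 01100110, weight = 4.
  m = 0011 → c = 10011111, weight = 6.
  m = 1011 → c = 00101111, weight = 5.
  m = 0111 → c = 10000111, weight = 4.
  m = 1111 → c = 00110111, weight = 5.
Tally weights:
  weight 0: 1 codewords.
  weight 2: 1 codewords.
  weight 3: 4 codewords.
  weight 4: 3 codewords.
  weight 5: 4 codewords.
  weight 6: 3 codewords.
Minimum distance d = smallest w > 0 with A_w > 0 = 2.
Sanity: Σ A_w = 16 = 2^4 = 16 ✓.


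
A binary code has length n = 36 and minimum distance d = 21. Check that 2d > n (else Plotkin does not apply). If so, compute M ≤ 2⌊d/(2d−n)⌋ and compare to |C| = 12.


Plotkin bound M ≤ 6; given |C| = 12 > bound (violated).

Check applicability: 2d = 42, n = 36.
2d − n = 6 > 0, so Plotkin applies.
Compute d/(2d−n) = 21/6 ≈ 3.5000.
⌊d/(2d−n)⌋ = 3.
Plotkin bound: M ≤ 2·3 = 6.
Given |C| = 12, check: VIOLATED.
This |C| is above the Plotkin bound, so no binary code with n = 36, d = 21 and 12 codewords exists.


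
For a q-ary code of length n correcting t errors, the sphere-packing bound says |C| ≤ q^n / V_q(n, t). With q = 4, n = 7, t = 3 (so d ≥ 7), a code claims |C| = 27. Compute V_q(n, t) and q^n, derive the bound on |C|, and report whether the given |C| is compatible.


V_q(n, t) = 1156, q^n = 16384, Hamming bound = 14, |C| = 27 > bound (violated).

Step 1: Compute V_q(n, t) = Σ_{j=0}^3 C(n, j) (q−1)^j.
  j = 0: C(7,0)·(3)^0 = 1·1 = 1.
  j = 1: C(7,1)·(3)^1 = 7·3 = 21.
  j = 2: C(7,2)·(3)^2 = 21·9 = 189.
  j = 3: C(7,3)·(3)^3 = 35·27 = 945.
  V_q(n, t) = 1 + 21 + 189 + 945 = 1156.
Step 2: q^n = 4^7 = 16384.
Step 3: Hamming bound ⌊q^n / V_q(n,t)⌋ = ⌊16384/1156⌋ = 14.
Step 4: Compare |C| = 27 to 14: violated.
The claimed |C| lies above the Hamming bound, so no 4-ary code of length 7 with d ≥ 7 can have 27 codewords.


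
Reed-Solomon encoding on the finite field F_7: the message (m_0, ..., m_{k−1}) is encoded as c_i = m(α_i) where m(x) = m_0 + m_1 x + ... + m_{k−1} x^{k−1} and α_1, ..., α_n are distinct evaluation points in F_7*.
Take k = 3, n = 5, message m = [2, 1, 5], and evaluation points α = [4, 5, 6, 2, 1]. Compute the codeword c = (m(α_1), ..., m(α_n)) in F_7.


c = [2, 6, 6, 3, 1]

Message polynomial: m(x) = 2 + 1·x + 5·x^2 (mod 7).
For each evaluation point α_i, compute m(α_i) mod 7:
  α_1 = 4: Horner steps 5 → 0 → 2, so m(4) = 2.
  α_2 = 5: Horner steps 5 → 5 → 6, so m(5) = 6.
  α_3 = 6: Horner steps 5 → 3 → 6, so m(6) = 6.
  α_4 = 2: Horner steps 5 → 4 → 3, so m(2) = 3.
  α_5 = 1: Horner steps 5 → 6 → 1, so m(1) = 1.
Codeword c = [2, 6, 6, 3, 1] ∈ F_7^5.


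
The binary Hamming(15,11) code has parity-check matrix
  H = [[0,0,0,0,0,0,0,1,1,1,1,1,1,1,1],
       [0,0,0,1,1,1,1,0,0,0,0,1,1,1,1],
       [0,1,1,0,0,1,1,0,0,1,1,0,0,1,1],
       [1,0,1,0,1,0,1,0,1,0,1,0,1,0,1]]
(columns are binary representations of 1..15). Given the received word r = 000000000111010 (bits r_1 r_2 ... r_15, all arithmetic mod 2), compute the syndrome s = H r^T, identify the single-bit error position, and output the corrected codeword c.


s = (0, 0, 1, 1)^T, error position = 3, corrected codeword c = 001000000111010

Compute s = H r^T mod 2 one row at a time:
  s_1 = 0 + 0 + 1 + 1 + 1 + 0 + 1 + 0 = 4 ≡ 0 (mod 2).
  s_2 = 0 + 0 + 0 + 0 + 1 + 0 + 1 + 0 = 2 ≡ 0 (mod 2).
  s_3 = 0 + 0 + 0 + 0 + 1 + 1 + 1 + 0 = 3 ≡ 1 (mod 2).
  s_4 = 0 + 0 + 0 + 0 + 0 + 1 + 0 + 0 = 1 ≡ 1 (mod 2).
s = (0, 0, 1, 1)^T — this equals column 3 of H (binary 0011), so error is at position 3.
Correct: flip bit 3 of r = 000000000111010 to get c = 001000000111010.


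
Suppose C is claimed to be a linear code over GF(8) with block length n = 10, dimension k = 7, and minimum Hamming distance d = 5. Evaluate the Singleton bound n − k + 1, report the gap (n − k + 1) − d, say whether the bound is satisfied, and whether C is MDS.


Singleton RHS = n − k + 1 = 4, slack = -1, bound violated (no such code; not MDS).

Singleton bound: d ≤ n − k + 1.
Here n = 10, k = 7, so n − k + 1 = 4.
Given d = 5, check d ≤ 4: NO.
Slack = (n − k + 1) − d = -1.
The slack is negative: d = 5 exceeds n − k + 1 = 4 by 1, so the Singleton bound is violated and no linear [10, 7, 5]_8 code can exist. In particular it is not MDS (MDS requires d = n − k + 1 exactly).
Description: the claimed parameters are [10, 7, 5]_8; such a code would be impossible (violates the Singleton bound).


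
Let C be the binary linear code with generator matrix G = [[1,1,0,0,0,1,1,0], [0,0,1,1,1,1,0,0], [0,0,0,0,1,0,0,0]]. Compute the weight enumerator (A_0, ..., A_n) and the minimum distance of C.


Weight distribution: A_0 = 1, A_1 = 1, A_3 = 1, A_4 = 2, A_5 = 2, A_6 = 1. Minimum distance d = 1.

Enumerate all 2^3 = 8 messages m ∈ F_2^3.
For each, compute codeword c = mG in F_2^8, then tally its weight.
  m = 000 → c = 00000000, weight = 0.
  m = 100 → c = 11000110, weight = 4.
  m = 010 → c = 00111100, weight = 4.
  m = 110 → c = 11111010, weight = 6.
  m = 001 → c = 00001000, weight = 1.
  m = 101 → c = 11001110, weight = 5.
  m = 011 → c = 00110100, weight = 3.
  m = 111 → c = 11110010, weight = 5.
Tally weights:
  weight 0: 1 codewords.
  weight 1: 1 codewords.
  weight 3: 1 codewords.
  weight 4: 2 codewords.
  weight 5: 2 codewords.
  weight 6: 1 codewords.
Minimum distance d = smallest w > 0 with A_w > 0 = 1.
Sanity: Σ A_w = 8 = 2^3 = 8 ✓.


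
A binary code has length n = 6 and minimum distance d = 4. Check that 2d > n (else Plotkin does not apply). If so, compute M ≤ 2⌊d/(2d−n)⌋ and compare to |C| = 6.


Plotkin bound M ≤ 4; given |C| = 6 > bound (violated).

Check applicability: 2d = 8, n = 6.
2d − n = 2 > 0, so Plotkin applies.
Compute d/(2d−n) = 4/2 ≈ 2.0000.
⌊d/(2d−n)⌋ = 2.
Plotkin bound: M ≤ 2·2 = 4.
Given |C| = 6, check: VIOLATED.
This |C| is above the Plotkin bound, so no binary code with n = 6, d = 4 and 6 codewords exists.


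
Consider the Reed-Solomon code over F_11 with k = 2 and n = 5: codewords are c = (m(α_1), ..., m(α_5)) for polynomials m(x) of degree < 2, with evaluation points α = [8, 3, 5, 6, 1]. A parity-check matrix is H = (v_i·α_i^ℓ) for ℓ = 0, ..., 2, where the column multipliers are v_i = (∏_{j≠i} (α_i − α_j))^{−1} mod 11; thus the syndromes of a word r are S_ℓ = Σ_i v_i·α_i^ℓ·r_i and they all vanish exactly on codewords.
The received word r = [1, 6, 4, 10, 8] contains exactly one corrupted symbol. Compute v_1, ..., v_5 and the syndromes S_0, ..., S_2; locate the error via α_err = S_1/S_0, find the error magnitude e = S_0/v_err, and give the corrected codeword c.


S = (6, 3, 7), error at position 4, error magnitude e = 7, c = [1, 6, 4, 3, 8].

Step 1: column multipliers v_i = (∏_{j≠i}(α_i − α_j))^{−1} mod 11.
  i = 1 (α = 8): (8−3)(8−5)(8−6)(8−1) = 5·3·2·7 = 210 ≡ 1, so v_1 = 1^{−1} = 1 (mod 11).
  i = 2 (α = 3): (3−8)(3−5)(3−6)(3−1) = (−5)·(−2)·(−3)·2 = −60 ≡ 6, so v_2 = 6^{−1} = 2 (mod 11).
  i = 3 (α = 5): (5−8)(5−3)(5−6)(5−1) = (−3)·2·(−1)·4 = 24 ≡ 2, so v_3 = 2^{−1} = 6 (mod 11).
  i = 4 (α = 6): (6−8)(6−3)(6−5)(6−1) = (−2)·3·1·5 = −30 ≡ 3, so v_4 = 3^{−1} = 4 (mod 11).
  i = 5 (α = 1): (1−8)(1−3)(1−5)(1−6) = (−7)·(−2)·(−4)·(−5) = 280 ≡ 5, so v_5 = 5^{−1} = 9 (mod 11).
  v = [1, 2, 6, 4, 9].
Step 2: syndromes of r = [1, 6, 4, 10, 8] (all sums mod 11).
  S_0 = Σ v_i r_i = 1·1 + 2·6 + 6·4 + 4·10 + 9·8 = 149 ≡ 6.
  S_1 = Σ v_i α_i r_i = 1·8·1 + 2·3·6 + 6·5·4 + 4·6·10 + 9·1·8 = 476 ≡ 3.
  α_i^2 mod 11 = [9, 9, 3, 3, 1].
  S_2 = Σ v_i α_i^2 r_i = 1·9·1 + 2·9·6 + 6·3·4 + 4·3·10 + 9·1·8 = 381 ≡ 7.
  S = (6, 3, 7) ≠ 0, so r is not a codeword (an error is present).
Step 3: locate the error. For a single error e at position i, S_ℓ = v_i·e·α_i^ℓ, so α_err = S_1/S_0.
  S_0^{−1} = 6^{−1} = 2 (mod 11), so α_err = 3·2 = 6 ≡ 6 = α_4. Error position i = 4.
  Consistency check: S_2/S_1 = 7·4 = 28 ≡ 6 = α_err ✓ (single-error assumption holds).
Step 4: error magnitude e = S_0/v_4 = S_0·∏_{j≠4}(α_4 − α_j) = 6·3 = 18 ≡ 7 (mod 11).
Step 5: correct position 4: c_4 = r_4 − e = 10 − 7 ≡ 3 (mod 11). Hence c = [1, 6, 4, 3, 8].
  Check: interpolating c through the α_i gives m(x) = 9 + 10·x (degree < 2) with m(α_i) = c_i for every i, so c is indeed a codeword.


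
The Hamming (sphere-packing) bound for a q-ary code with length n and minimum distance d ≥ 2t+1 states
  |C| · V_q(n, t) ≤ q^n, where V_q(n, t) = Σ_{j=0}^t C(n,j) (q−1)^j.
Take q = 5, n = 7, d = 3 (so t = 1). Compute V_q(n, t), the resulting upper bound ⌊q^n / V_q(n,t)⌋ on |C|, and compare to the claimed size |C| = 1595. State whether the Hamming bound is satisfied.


V_q(n, t) = 29, q^n = 78125, Hamming bound = 2693, |C| = 1595 ≤ bound (satisfied).

Step 1: Compute V_q(n, t) = Σ_{j=0}^1 C(n, j) (q−1)^j.
  j = 0: C(7,0)·(4)^0 = 1·1 = 1.
  j = 1: C(7,1)·(4)^1 = 7·4 = 28.
  V_q(n, t) = 1 + 28 = 29.
Step 2: q^n = 5^7 = 78125.
Step 3: Hamming bound ⌊q^n / V_q(n,t)⌋ = ⌊78125/29⌋ = 2693.
Step 4: Compare |C| = 1595 to 2693: satisfied.
The claimed |C| lies below the Hamming bound.


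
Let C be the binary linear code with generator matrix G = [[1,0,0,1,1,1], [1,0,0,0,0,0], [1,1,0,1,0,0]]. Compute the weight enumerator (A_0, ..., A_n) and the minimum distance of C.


Weight distribution: A_0 = 1, A_1 = 1, A_2 = 1, A_3 = 3, A_4 = 2. Minimum distance d = 1.

Enumerate all 2^3 = 8 messages m ∈ F_2^3.
For each, compute codeword c = mG in F_2^6, then tally its weight.
  m = 000 → c = 000000, weight = 0.
  m = 100 → c = 100111, weight = 4.
  m = 010 → c = 100000, weight = 1.
  m = 110 → c = 000111, weight = 3.
  m = 001 → c = 110100, weight = 3.
  m = 101 → c = 010011, weight = 3.
  m = 011 → c = 010100, weight = 2.
  m = 111 → c = 110011, weight = 4.
Tally weights:
  weight 0: 1 codewords.
  weight 1: 1 codewords.
  weight 2: 1 codewords.
  weight 3: 3 codewords.
  weight 4: 2 codewords.
Minimum distance d = smallest w > 0 with A_w > 0 = 1.
Sanity: Σ A_w = 8 = 2^3 = 8 ✓.


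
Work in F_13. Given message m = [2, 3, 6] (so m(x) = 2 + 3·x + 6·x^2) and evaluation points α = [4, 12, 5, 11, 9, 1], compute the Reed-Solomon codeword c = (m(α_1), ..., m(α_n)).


c = [6, 5, 11, 7, 8, 11]

Message polynomial: m(x) = 2 + 3·x + 6·x^2 (mod 13).
For each evaluation point α_i, compute m(α_i) mod 13:
  α_1 = 4: Horner steps 6 → 1 → 6, so m(4) = 6.
  α_2 = 12: Horner steps 6 → 10 → 5, so m(12) = 5.
  α_3 = 5: Horner steps 6 → 7 → 11, so m(5) = 11.
  α_4 = 11: Horner steps 6 → 4 → 7, so m(11) = 7.
  α_5 = 9: Horner steps 6 → 5 → 8, so m(9) = 8.
  α_6 = 1: Horner steps 6 → 9 → 11, so m(1) = 11.
Codeword c = [6, 5, 11, 7, 8, 11] ∈ F_13^6.


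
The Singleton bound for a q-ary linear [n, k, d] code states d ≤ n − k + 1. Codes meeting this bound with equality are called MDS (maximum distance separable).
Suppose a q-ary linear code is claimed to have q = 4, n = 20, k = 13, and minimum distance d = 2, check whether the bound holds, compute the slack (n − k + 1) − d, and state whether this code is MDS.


Singleton RHS = n − k + 1 = 8, slack = 6, bound satisfied, not MDS.

Singleton bound: d ≤ n − k + 1.
Here n = 20, k = 13, so n − k + 1 = 8.
Given d = 2, check d ≤ 8: YES.
Slack = (n − k + 1) − d = 6.
The code is NOT MDS (slack = 6 > 0).
Description: the claimed parameters are [20, 13, 2]_4; such a code would be non-MDS.


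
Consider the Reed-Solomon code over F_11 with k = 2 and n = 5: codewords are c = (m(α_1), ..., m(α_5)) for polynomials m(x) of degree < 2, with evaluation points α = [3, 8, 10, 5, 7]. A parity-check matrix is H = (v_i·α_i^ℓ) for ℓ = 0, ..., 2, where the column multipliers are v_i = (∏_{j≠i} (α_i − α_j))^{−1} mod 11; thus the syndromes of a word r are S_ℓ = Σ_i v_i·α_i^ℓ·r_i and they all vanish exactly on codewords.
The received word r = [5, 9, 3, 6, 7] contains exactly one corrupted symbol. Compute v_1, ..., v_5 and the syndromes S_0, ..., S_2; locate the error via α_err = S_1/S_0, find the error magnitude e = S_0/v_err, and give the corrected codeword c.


S = (6, 4, 10), error at position 2, error magnitude e = 7, c = [5, 2, 3, 6, 7].

Step 1: column multipliers v_i = (∏_{j≠i}(α_i − α_j))^{−1} mod 11.
  i = 1 (α = 3): (3−8)(3−10)(3−5)(3−7) = (−5)·(−7)·(−2)·(−4) = 280 ≡ 5, so v_1 = 5^{−1} = 9 (mod 11).
  i = 2 (α = 8): (8−3)(8−10)(8−5)(8−7) = 5·(−2)·3·1 = −30 ≡ 3, so v_2 = 3^{−1} = 4 (mod 11).
  i = 3 (α = 10): (10−3)(10−8)(10−5)(10−7) = 7·2·5·3 = 210 ≡ 1, so v_3 = 1^{−1} = 1 (mod 11).
  i = 4 (α = 5): (5−3)(5−8)(5−10)(5−7) = 2·(−3)·(−5)·(−2) = −60 ≡ 6, so v_4 = 6^{−1} = 2 (mod 11).
  i = 5 (α = 7): (7−3)(7−8)(7−10)(7−5) = 4·(−1)·(−3)·2 = 24 ≡ 2, so v_5 = 2^{−1} = 6 (mod 11).
  v = [9, 4, 1, 2, 6].
Step 2: syndromes of r = [5, 9, 3, 6, 7] (all sums mod 11).
  S_0 = Σ v_i r_i = 9·5 + 4·9 + 1·3 + 2·6 + 6·7 = 138 ≡ 6.
  S_1 = Σ v_i α_i r_i = 9·3·5 + 4·8·9 + 1·10·3 + 2·5·6 + 6·7·7 = 807 ≡ 4.
  α_i^2 mod 11 = [9, 9, 1, 3, 5].
  S_2 = Σ v_i α_i^2 r_i = 9·9·5 + 4·9·9 + 1·1·3 + 2·3·6 + 6·5·7 = 978 ≡ 10.
  S = (6, 4, 10) ≠ 0, so r is not a codeword (an error is present).
Step 3: locate the error. For a single error e at position i, S_ℓ = v_i·e·α_i^ℓ, so α_err = S_1/S_0.
  S_0^{−1} = 6^{−1} = 2 (mod 11), so α_err = 4·2 = 8 ≡ 8 = α_2. Error position i = 2.
  Consistency check: S_2/S_1 = 10·3 = 30 ≡ 8 = α_err ✓ (single-error assumption holds).
Step 4: error magnitude e = S_0/v_2 = S_0·∏_{j≠2}(α_2 − α_j) = 6·3 = 18 ≡ 7 (mod 11).
Step 5: correct position 2: c_2 = r_2 − e = 9 − 7 ≡ 2 (mod 11). Hence c = [5, 2, 3, 6, 7].
  Check: interpolating c through the α_i gives m(x) = 9 + 6·x (degree < 2) with m(α_i) = c_i for every i, so c is indeed a codeword.


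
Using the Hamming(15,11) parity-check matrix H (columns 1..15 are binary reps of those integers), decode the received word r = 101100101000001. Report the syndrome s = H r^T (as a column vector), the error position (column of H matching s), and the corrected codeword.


s = (0, 1, 1, 1)^T, error position = 7, corrected codeword c = 101100001000001

Compute s = H r^T mod 2 one row at a time:
  s_1 = 0 + 1 + 0 + 0 + 0 + 0 + 0 + 1 = 2 ≡ 0 (mod 2).
  s_2 = 1 + 0 + 0 + 1 + 0 + 0 + 0 + 1 = 3 ≡ 1 (mod 2).
  s_3 = 0 + 1 + 0 + 1 + 0 + 0 + 0 + 1 = 3 ≡ 1 (mod 2).
  s_4 = 1 + 1 + 0 + 1 + 1 + 0 + 0 + 1 = 5 ≡ 1 (mod 2).
s = (0, 1, 1, 1)^T — this equals column 7 of H (binary 0111), so error is at position 7.
Correct: flip bit 7 of r = 101100101000001 to get c = 101100001000001.


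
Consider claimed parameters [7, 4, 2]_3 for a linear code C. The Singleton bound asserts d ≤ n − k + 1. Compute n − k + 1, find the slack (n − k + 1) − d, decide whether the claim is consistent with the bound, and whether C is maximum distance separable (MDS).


Singleton RHS = n − k + 1 = 4, slack = 2, bound satisfied, not MDS.

Singleton bound: d ≤ n − k + 1.
Here n = 7, k = 4, so n − k + 1 = 4.
Given d = 2, check d ≤ 4: YES.
Slack = (n − k + 1) − d = 2.
The code is NOT MDS (slack = 2 > 0).
Description: the claimed parameters are [7, 4, 2]_3; such a code would be non-MDS.


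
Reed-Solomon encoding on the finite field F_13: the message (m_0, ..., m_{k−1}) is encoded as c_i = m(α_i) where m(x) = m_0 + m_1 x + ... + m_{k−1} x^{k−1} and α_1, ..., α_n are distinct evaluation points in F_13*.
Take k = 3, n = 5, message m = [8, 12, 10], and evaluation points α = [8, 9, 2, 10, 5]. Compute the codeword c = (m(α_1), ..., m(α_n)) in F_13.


c = [3, 3, 7, 10, 6]

Message polynomial: m(x) = 8 + 12·x + 10·x^2 (mod 13).
For each evaluation point α_i, compute m(α_i) mod 13:
  α_1 = 8: Horner steps 10 → 1 → 3, so m(8) = 3.
  α_2 = 9: Horner steps 10 → 11 → 3, so m(9) = 3.
  α_3 = 2: Horner steps 10 → 6 → 7, so m(2) = 7.
  α_4 = 10: Horner steps 10 → 8 → 10, so m(10) = 10.
  α_5 = 5: Horner steps 10 → 10 → 6, so m(5) = 6.
Codeword c = [3, 3, 7, 10, 6] ∈ F_13^5.


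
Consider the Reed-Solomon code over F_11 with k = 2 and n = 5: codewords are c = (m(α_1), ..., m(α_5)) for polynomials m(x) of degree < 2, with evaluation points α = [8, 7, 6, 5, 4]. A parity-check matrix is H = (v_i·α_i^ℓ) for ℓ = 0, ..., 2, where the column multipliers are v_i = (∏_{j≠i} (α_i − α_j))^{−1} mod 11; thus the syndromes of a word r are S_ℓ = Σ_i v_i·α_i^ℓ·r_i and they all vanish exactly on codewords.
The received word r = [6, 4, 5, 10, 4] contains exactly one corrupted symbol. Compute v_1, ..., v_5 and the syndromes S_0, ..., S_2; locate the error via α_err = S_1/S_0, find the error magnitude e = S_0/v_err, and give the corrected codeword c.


S = (3, 10, 4), error at position 2, error magnitude e = 4, c = [6, 0, 5, 10, 4].

Step 1: column multipliers v_i = (∏_{j≠i}(α_i − α_j))^{−1} mod 11.
  i = 1 (α = 8): (8−7)(8−6)(8−5)(8−4) = 1·2·3·4 = 24 ≡ 2, so v_1 = 2^{−1} = 6 (mod 11).
  i = 2 (α = 7): (7−8)(7−6)(7−5)(7−4) = (−1)·1·2·3 = −6 ≡ 5, so v_2 = 5^{−1} = 9 (mod 11).
  i = 3 (α = 6): (6−8)(6−7)(6−5)(6−4) = (−2)·(−1)·1·2 = 4 ≡ 4, so v_3 = 4^{−1} = 3 (mod 11).
  i = 4 (α = 5): (5−8)(5−7)(5−6)(5−4) = (−3)·(−2)·(−1)·1 = −6 ≡ 5, so v_4 = 5^{−1} = 9 (mod 11).
  i = 5 (α = 4): (4−8)(4−7)(4−6)(4−5) = (−4)·(−3)·(−2)·(−1) = 24 ≡ 2, so v_5 = 2^{−1} = 6 (mod 11).
  v = [6, 9, 3, 9, 6].
Step 2: syndromes of r = [6, 4, 5, 10, 4] (all sums mod 11).
  S_0 = Σ v_i r_i = 6·6 + 9·4 + 3·5 + 9·10 + 6·4 = 201 ≡ 3.
  S_1 = Σ v_i α_i r_i = 6·8·6 + 9·7·4 + 3·6·5 + 9·5·10 + 6·4·4 = 1176 ≡ 10.
  α_i^2 mod 11 = [9, 5, 3, 3, 5].
  S_2 = Σ v_i α_i^2 r_i = 6·9·6 + 9·5·4 + 3·3·5 + 9·3·10 + 6·5·4 = 939 ≡ 4.
  S = (3, 10, 4) ≠ 0, so r is not a codeword (an error is present).
Step 3: locate the error. For a single error e at position i, S_ℓ = v_i·e·α_i^ℓ, so α_err = S_1/S_0.
  S_0^{−1} = 3^{−1} = 4 (mod 11), so α_err = 10·4 = 40 ≡ 7 = α_2. Error position i = 2.
  Consistency check: S_2/S_1 = 4·10 = 40 ≡ 7 = α_err ✓ (single-error assumption holds).
Step 4: error magnitude e = S_0/v_2 = S_0·∏_{j≠2}(α_2 − α_j) = 3·5 = 15 ≡ 4 (mod 11).
Step 5: correct position 2: c_2 = r_2 − e = 4 − 4 ≡ 0 (mod 11). Hence c = [6, 0, 5, 10, 4].
  Check: interpolating c through the α_i gives m(x) = 2 + 6·x (degree < 2) with m(α_i) = c_i for every i, so c is indeed a codeword.


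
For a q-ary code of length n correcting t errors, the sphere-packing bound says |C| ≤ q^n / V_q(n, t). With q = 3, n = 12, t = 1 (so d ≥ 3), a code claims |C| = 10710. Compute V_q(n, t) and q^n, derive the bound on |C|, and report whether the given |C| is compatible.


V_q(n, t) = 25, q^n = 531441, Hamming bound = 21257, |C| = 10710 ≤ bound (satisfied).

Step 1: Compute V_q(n, t) = Σ_{j=0}^1 C(n, j) (q−1)^j.
  j = 0: C(12,0)·(2)^0 = 1·1 = 1.
  j = 1: C(12,1)·(2)^1 = 12·2 = 24.
  V_q(n, t) = 1 + 24 = 25.
Step 2: q^n = 3^12 = 531441.
Step 3: Hamming bound ⌊q^n / V_q(n,t)⌋ = ⌊531441/25⌋ = 21257.
Step 4: Compare |C| = 10710 to 21257: satisfied.
The claimed |C| lies below the Hamming bound.


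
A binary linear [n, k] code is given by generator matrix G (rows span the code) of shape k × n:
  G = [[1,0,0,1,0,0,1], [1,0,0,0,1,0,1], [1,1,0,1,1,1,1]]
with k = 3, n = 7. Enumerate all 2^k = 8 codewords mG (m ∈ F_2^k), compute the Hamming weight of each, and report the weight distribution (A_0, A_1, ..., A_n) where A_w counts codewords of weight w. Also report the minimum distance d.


Weight distribution: A_0 = 1, A_2 = 1, A_3 = 4, A_4 = 1, A_6 = 1. Minimum distance d = 2.

Enumerate all 2^3 = 8 messages m ∈ F_2^3.
For each, compute codeword c = mG in F_2^7, then tally its weight.
  m = 000 → c = 0000000, weight = 0.
  m = 100 → c = 1001001, weight = 3.
  m = 010 → c = 1000101, weight = 3.
  m = 110 → c = 0001100, weight = 2.
  m = 001 → c = 1101111, weight = 6.
  m = 101 → c = 0100110, weight = 3.
  m = 011 → c = 0101010, weight = 3.
  m = 111 → c = 1100011, weight = 4.
Tally weights:
  weight 0: 1 codewords.
  weight 2: 1 codewords.
  weight 3: 4 codewords.
  weight 4: 1 codewords.
  weight 6: 1 codewords.
Minimum distance d = smallest w > 0 with A_w > 0 = 2.
Sanity: Σ A_w = 8 = 2^3 = 8 ✓.


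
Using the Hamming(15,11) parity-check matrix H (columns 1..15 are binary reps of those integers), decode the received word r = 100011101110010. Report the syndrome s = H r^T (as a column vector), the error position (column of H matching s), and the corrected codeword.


s = (0, 0, 1, 1)^T, error position = 3, corrected codeword c = 101011101110010

Compute s = H r^T mod 2 one row at a time:
  s_1 = 0 + 1 + 1 + 1 + 0 + 0 + 1 + 0 = 4 ≡ 0 (mod 2).
  s_2 = 0 + 1 + 1 + 1 + 0 + 0 + 1 + 0 = 4 ≡ 0 (mod 2).
  s_3 = 0 + 0 + 1 + 1 + 1 + 1 + 1 + 0 = 5 ≡ 1 (mod 2).
  s_4 = 1 + 0 + 1 + 1 + 1 + 1 + 0 + 0 = 5 ≡ 1 (mod 2).
s = (0, 0, 1, 1)^T — this equals column 3 of H (binary 0011), so error is at position 3.
Correct: flip bit 3 of r = 100011101110010 to get c = 101011101110010.


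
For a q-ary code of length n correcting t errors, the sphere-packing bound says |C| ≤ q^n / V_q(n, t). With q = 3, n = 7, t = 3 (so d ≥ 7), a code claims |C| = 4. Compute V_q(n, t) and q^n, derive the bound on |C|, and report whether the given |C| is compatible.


V_q(n, t) = 379, q^n = 2187, Hamming bound = 5, |C| = 4 ≤ bound (satisfied).

Step 1: Compute V_q(n, t) = Σ_{j=0}^3 C(n, j) (q−1)^j.
  j = 0: C(7,0)·(2)^0 = 1·1 = 1.
  j = 1: C(7,1)·(2)^1 = 7·2 = 14.
  j = 2: C(7,2)·(2)^2 = 21·4 = 84.
  j = 3: C(7,3)·(2)^3 = 35·8 = 280.
  V_q(n, t) = 1 + 14 + 84 + 280 = 379.
Step 2: q^n = 3^7 = 2187.
Step 3: Hamming bound ⌊q^n / V_q(n,t)⌋ = ⌊2187/379⌋ = 5.
Step 4: Compare |C| = 4 to 5: satisfied.
The claimed |C| lies below the Hamming bound.


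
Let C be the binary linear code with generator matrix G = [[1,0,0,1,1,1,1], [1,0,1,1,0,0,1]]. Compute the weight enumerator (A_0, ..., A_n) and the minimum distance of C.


Weight distribution: A_0 = 1, A_3 = 1, A_4 = 1, A_5 = 1. Minimum distance d = 3.

Enumerate all 2^2 = 4 messages m ∈ F_2^2.
For each, compute codeword c = mG in F_2^7, then tally its weight.
  m = 00 → c = 0000000, weight = 0.
  m = 10 → c = 1001111, weight = 5.
  m = 01 → c = 1011001, weight = 4.
  m = 11 → c = 0010110, weight = 3.
Tally weights:
  weight 0: 1 codewords.
  weight 3: 1 codewords.
  weight 4: 1 codewords.
  weight 5: 1 codewords.
Minimum distance d = smallest w > 0 with A_w > 0 = 3.
Sanity: Σ A_w = 4 = 2^2 = 4 ✓.


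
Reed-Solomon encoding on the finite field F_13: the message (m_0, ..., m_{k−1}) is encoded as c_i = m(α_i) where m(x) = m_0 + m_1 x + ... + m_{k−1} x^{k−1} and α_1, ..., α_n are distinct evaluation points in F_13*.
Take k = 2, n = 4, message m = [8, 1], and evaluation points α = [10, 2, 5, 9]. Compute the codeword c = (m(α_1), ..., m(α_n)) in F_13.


c = [5, 10, 0, 4]

Message polynomial: m(x) = 8 + 1·x (mod 13).
For each evaluation point α_i, compute m(α_i) mod 13:
  α_1 = 10: Horner steps 1 → 5, so m(10) = 5.
  α_2 = 2: Horner steps 1 → 10, so m(2) = 10.
  α_3 = 5: Horner steps 1 → 0, so m(5) = 0.
  α_4 = 9: Horner steps 1 → 4, so m(9) = 4.
Codeword c = [5, 10, 0, 4] ∈ F_13^4.


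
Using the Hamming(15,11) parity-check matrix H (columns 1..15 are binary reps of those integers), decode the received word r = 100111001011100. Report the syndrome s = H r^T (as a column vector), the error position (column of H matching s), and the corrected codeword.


s = (0, 1, 0, 1)^T, error position = 5, corrected codeword c = 100101001011100

Compute s = H r^T mod 2 one row at a time:
  s_1 = 0 + 1 + 0 + 1 + 1 + 1 + 0 + 0 = 4 ≡ 0 (mod 2).
  s_2 = 1 + 1 + 1 + 0 + 1 + 1 + 0 + 0 = 5 ≡ 1 (mod 2).
  s_3 = 0 + 0 + 1 + 0 + 0 + 1 + 0 + 0 = 2 ≡ 0 (mod 2).
  s_4 = 1 + 0 + 1 + 0 + 1 + 1 + 1 + 0 = 5 ≡ 1 (mod 2).
s = (0, 1, 0, 1)^T — this equals column 5 of H (binary 0101), so error is at position 5.
Correct: flip bit 5 of r = 100111001011100 to get c = 100101001011100.


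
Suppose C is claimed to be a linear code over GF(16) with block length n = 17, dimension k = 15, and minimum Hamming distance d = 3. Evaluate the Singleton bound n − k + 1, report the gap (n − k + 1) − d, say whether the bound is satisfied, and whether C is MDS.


Singleton RHS = n − k + 1 = 3, slack = 0, bound satisfied, MDS.

Singleton bound: d ≤ n − k + 1.
Here n = 17, k = 15, so n − k + 1 = 3.
Given d = 3, check d ≤ 3: YES.
Slack = (n − k + 1) − d = 0.
The code is MDS (slack = 0).
Description: the claimed parameters are [17, 15, 3]_16; such a code would be MDS (meets Singleton bound).


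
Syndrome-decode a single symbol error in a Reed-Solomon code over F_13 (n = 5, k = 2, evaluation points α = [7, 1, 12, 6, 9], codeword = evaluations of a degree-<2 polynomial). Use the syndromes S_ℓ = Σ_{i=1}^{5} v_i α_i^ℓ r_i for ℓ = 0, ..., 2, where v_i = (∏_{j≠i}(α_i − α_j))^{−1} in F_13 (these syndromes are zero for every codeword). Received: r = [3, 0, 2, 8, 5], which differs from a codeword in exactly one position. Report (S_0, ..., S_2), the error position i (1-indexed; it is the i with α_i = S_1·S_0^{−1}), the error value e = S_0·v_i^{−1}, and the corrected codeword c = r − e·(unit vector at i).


S = (6, 3, 8), error at position 1, error magnitude e = 9, c = [7, 0, 2, 8, 5].

Step 1: column multipliers v_i = (∏_{j≠i}(α_i − α_j))^{−1} mod 13.
  i = 1 (α = 7): (7−1)(7−12)(7−6)(7−9) = 6·(−5)·1·(−2) = 60 ≡ 8, so v_1 = 8^{−1} = 5 (mod 13).
  i = 2 (α = 1): (1−7)(1−12)(1−6)(1−9) = (−6)·(−11)·(−5)·(−8) = 2640 ≡ 1, so v_2 = 1^{−1} = 1 (mod 13).
  i = 3 (α = 12): (12−7)(12−1)(12−6)(12−9) = 5·11·6·3 = 990 ≡ 2, so v_3 = 2^{−1} = 7 (mod 13).
  i = 4 (α = 6): (6−7)(6−1)(6−12)(6−9) = (−1)·5·(−6)·(−3) = −90 ≡ 1, so v_4 = 1^{−1} = 1 (mod 13).
  i = 5 (α = 9): (9−7)(9−1)(9−12)(9−6) = 2·8·(−3)·3 = −144 ≡ 12, so v_5 = 12^{−1} = 12 (mod 13).
  v = [5, 1, 7, 1, 12].
Step 2: syndromes of r = [3, 0, 2, 8, 5] (all sums mod 13).
  S_0 = Σ v_i r_i = 5·3 + 1·0 + 7·2 + 1·8 + 12·5 = 97 ≡ 6.
  S_1 = Σ v_i α_i r_i = 5·7·3 + 1·1·0 + 7·12·2 + 1·6·8 + 12·9·5 = 861 ≡ 3.
  α_i^2 mod 13 = [10, 1, 1, 10, 3].
  S_2 = Σ v_i α_i^2 r_i = 5·10·3 + 1·1·0 + 7·1·2 + 1·10·8 + 12·3·5 = 424 ≡ 8.
  S = (6, 3, 8) ≠ 0, so r is not a codeword (an error is present).
Step 3: locate the error. For a single error e at position i, S_ℓ = v_i·e·α_i^ℓ, so α_err = S_1/S_0.
  S_0^{−1} = 6^{−1} = 11 (mod 13), so α_err = 3·11 = 33 ≡ 7 = α_1. Error position i = 1.
  Consistency check: S_2/S_1 = 8·9 = 72 ≡ 7 = α_err ✓ (single-error assumption holds).
Step 4: error magnitude e = S_0/v_1 = S_0·∏_{j≠1}(α_1 − α_j) = 6·8 = 48 ≡ 9 (mod 13).
Step 5: correct position 1: c_1 = r_1 − e = 3 − 9 ≡ 7 (mod 13). Hence c = [7, 0, 2, 8, 5].
  Check: interpolating c through the α_i gives m(x) = 1 + 12·x (degree < 2) with m(α_i) = c_i for every i, so c is indeed a codeword.


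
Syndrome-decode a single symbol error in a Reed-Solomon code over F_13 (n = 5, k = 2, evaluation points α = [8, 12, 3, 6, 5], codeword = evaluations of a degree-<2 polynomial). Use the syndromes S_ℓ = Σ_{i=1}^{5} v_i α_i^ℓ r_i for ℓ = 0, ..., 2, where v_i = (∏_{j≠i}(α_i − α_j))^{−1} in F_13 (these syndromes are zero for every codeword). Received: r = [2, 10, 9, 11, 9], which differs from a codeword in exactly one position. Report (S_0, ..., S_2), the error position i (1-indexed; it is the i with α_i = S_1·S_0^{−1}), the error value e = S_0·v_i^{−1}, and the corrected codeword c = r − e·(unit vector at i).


S = (3, 9, 1), error at position 3, error magnitude e = 4, c = [2, 10, 5, 11, 9].

Step 1: column multipliers v_i = (∏_{j≠i}(α_i − α_j))^{−1} mod 13.
  i = 1 (α = 8): (8−12)(8−3)(8−6)(8−5) = (−4)·5·2·3 = −120 ≡ 10, so v_1 = 10^{−1} = 4 (mod 13).
  i = 2 (α = 12): (12−8)(12−3)(12−6)(12−5) = 4·9·6·7 = 1512 ≡ 4, so v_2 = 4^{−1} = 10 (mod 13).
  i = 3 (α = 3): (3−8)(3−12)(3−6)(3−5) = (−5)·(−9)·(−3)·(−2) = 270 ≡ 10, so v_3 = 10^{−1} = 4 (mod 13).
  i = 4 (α = 6): (6−8)(6−12)(6−3)(6−5) = (−2)·(−6)·3·1 = 36 ≡ 10, so v_4 = 10^{−1} = 4 (mod 13).
  i = 5 (α = 5): (5−8)(5−12)(5−3)(5−6) = (−3)·(−7)·2·(−1) = −42 ≡ 10, so v_5 = 10^{−1} = 4 (mod 13).
  v = [4, 10, 4, 4, 4].
Step 2: syndromes of r = [2, 10, 9, 11, 9] (all sums mod 13).
  S_0 = Σ v_i r_i = 4·2 + 10·10 + 4·9 + 4·11 + 4·9 = 224 ≡ 3.
  S_1 = Σ v_i α_i r_i = 4·8·2 + 10·12·10 + 4·3·9 + 4·6·11 + 4·5·9 = 1816 ≡ 9.
  α_i^2 mod 13 = [12, 1, 9, 10, 12].
  S_2 = Σ v_i α_i^2 r_i = 4·12·2 + 10·1·10 + 4·9·9 + 4·10·11 + 4·12·9 = 1392 ≡ 1.
  S = (3, 9, 1) ≠ 0, so r is not a codeword (an error is present).
Step 3: locate the error. For a single error e at position i, S_ℓ = v_i·e·α_i^ℓ, so α_err = S_1/S_0.
  S_0^{−1} = 3^{−1} = 9 (mod 13), so α_err = 9·9 = 81 ≡ 3 = α_3. Error position i = 3.
  Consistency check: S_2/S_1 = 1·3 = 3 ≡ 3 = α_err ✓ (single-error assumption holds).
Step 4: error magnitude e = S_0/v_3 = S_0·∏_{j≠3}(α_3 − α_j) = 3·10 = 30 ≡ 4 (mod 13).
Step 5: correct position 3: c_3 = r_3 − e = 9 − 4 ≡ 5 (mod 13). Hence c = [2, 10, 5, 11, 9].
  Check: interpolating c through the α_i gives m(x) = 12 + 2·x (degree < 2) with m(α_i) = c_i for every i, so c is indeed a codeword.
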